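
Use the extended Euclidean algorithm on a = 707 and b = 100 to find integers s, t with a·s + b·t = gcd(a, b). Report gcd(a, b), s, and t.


Euclidean algorithm on (707, 100) — divide until remainder is 0:
  707 = 7 · 100 + 7
  100 = 14 · 7 + 2
  7 = 3 · 2 + 1
  2 = 2 · 1 + 0
gcd(707, 100) = 1.
Track Bezout coefficients alongside the remainders: start with r₀ = 707 = a·1 + b·0 (s = 1, t = 0) and r₁ = 100 = a·0 + b·1 (s = 0, t = 1); each new remainder r_{k+1} = r_{k-1} − q_k·r_k inherits s_{k+1} = s_{k-1} − q_k·s_k, t_{k+1} = t_{k-1} − q_k·t_k, so r_k = a·s_k + b·t_k at every step:
  q = 7: r = 7, s = 1 − 7·0 = 1, t = 0 − 7·1 = -7  (check: 707·1 + 100·(-7) = 7)
  q = 14: r = 2, s = 0 − 14·1 = -14, t = 1 − 14·(-7) = 99  (check: 707·(-14) + 100·99 = 2)
  q = 3: r = 1, s = 1 − 3·(-14) = 43, t = -7 − 3·99 = -304  (check: 707·43 + 100·(-304) = 1)
The row with r = 1 (the gcd) gives the Bezout coefficients s = 43, t = -304.
Result: 707 · (43) + 100 · (-304) = 1.

gcd(707, 100) = 1; s = 43, t = -304 (check: 707·43 + 100·(-304) = 1).


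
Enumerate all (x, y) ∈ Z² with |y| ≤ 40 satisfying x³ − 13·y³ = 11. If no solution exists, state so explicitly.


The equation is x³ - 13y³ = 11. For fixed y, x³ = 13·y³ + 11, so a solution requires the RHS to be a perfect cube.
Strategy: iterate y from -40 to 40, compute RHS = 13·y³ + 11, and check whether it is a (positive or negative) perfect cube.
Check small values of y:
  y = 0: RHS = 11 is not a perfect cube.
  y = 1: RHS = 24 is not a perfect cube.
  y = -1: RHS = -2 is not a perfect cube.
  y = 2: RHS = 115 is not a perfect cube.
  y = -2: RHS = -93 is not a perfect cube.
  y = 3: RHS = 362 is not a perfect cube.
  y = -3: RHS = -340 is not a perfect cube.
Continuing the search up to |y| = 40 finds no solutions either.
No (x, y) in the scanned range satisfies the equation.

No integer solutions with |y| ≤ 40.


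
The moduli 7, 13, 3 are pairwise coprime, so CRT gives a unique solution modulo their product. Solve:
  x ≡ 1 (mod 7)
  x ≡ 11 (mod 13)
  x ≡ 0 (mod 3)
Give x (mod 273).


Moduli 7, 13, 3 are pairwise coprime; by CRT there is a unique solution modulo M = 7 · 13 · 3 = 273.
Solve pairwise, accumulating the modulus:
  Start with x ≡ 1 (mod 7).
  Combine with x ≡ 11 (mod 13): since gcd(7, 13) = 1, we get a unique residue mod 91.
    Write x = 1 + 7·t and substitute into x ≡ 11 (mod 13): 7·t ≡ 11 − 1 = 10 (mod 13).
    The inverse of 7 mod 13 is 2 (since 7·2 = 14 = 1·13 + 1), so t ≡ 2·10 = 20 ≡ 7 (mod 13).
    Then x = 1 + 7·7 = 50, valid modulo lcm(7, 13) = 91: x ≡ 50 (mod 91).
  Combine with x ≡ 0 (mod 3): since gcd(91, 3) = 1, we get a unique residue mod 273.
    Write x = 50 + 91·t and substitute into x ≡ 0 (mod 3): 91·t ≡ 0 − 50 = -50 (mod 3).
    Reduce coefficients mod 3: 1·t ≡ 1 (mod 3).
    So t ≡ 1 (mod 3).
    Then x = 50 + 91·1 = 141, valid modulo lcm(91, 3) = 273: x ≡ 141 (mod 273).
Verify: 141 mod 7 = 1 ✓, 141 mod 13 = 11 ✓, 141 mod 3 = 0 ✓.

x ≡ 141 (mod 273).


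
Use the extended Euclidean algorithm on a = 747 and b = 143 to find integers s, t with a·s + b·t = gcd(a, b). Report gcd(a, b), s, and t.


Euclidean algorithm on (747, 143) — divide until remainder is 0:
  747 = 5 · 143 + 32
  143 = 4 · 32 + 15
  32 = 2 · 15 + 2
  15 = 7 · 2 + 1
  2 = 2 · 1 + 0
gcd(747, 143) = 1.
Track Bezout coefficients alongside the remainders: start with r₀ = 747 = a·1 + b·0 (s = 1, t = 0) and r₁ = 143 = a·0 + b·1 (s = 0, t = 1); each new remainder r_{k+1} = r_{k-1} − q_k·r_k inherits s_{k+1} = s_{k-1} − q_k·s_k, t_{k+1} = t_{k-1} − q_k·t_k, so r_k = a·s_k + b·t_k at every step:
  q = 5: r = 32, s = 1 − 5·0 = 1, t = 0 − 5·1 = -5  (check: 747·1 + 143·(-5) = 32)
  q = 4: r = 15, s = 0 − 4·1 = -4, t = 1 − 4·(-5) = 21  (check: 747·(-4) + 143·21 = 15)
  q = 2: r = 2, s = 1 − 2·(-4) = 9, t = -5 − 2·21 = -47  (check: 747·9 + 143·(-47) = 2)
  q = 7: r = 1, s = -4 − 7·9 = -67, t = 21 − 7·(-47) = 350  (check: 747·(-67) + 143·350 = 1)
The row with r = 1 (the gcd) gives the Bezout coefficients s = -67, t = 350.
Result: 747 · (-67) + 143 · (350) = 1.

gcd(747, 143) = 1; s = -67, t = 350 (check: 747·(-67) + 143·350 = 1).


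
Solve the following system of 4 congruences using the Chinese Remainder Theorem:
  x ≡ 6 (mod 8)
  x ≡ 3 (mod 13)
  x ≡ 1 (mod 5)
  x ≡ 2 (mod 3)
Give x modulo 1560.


Product of moduli M = 8 · 13 · 5 · 3 = 1560.
Merge one congruence at a time:
  Start: x ≡ 6 (mod 8).
  Combine with x ≡ 3 (mod 13); new modulus lcm = 104.
    Write x = 6 + 8·t and substitute into x ≡ 3 (mod 13): 8·t ≡ 3 − 6 = -3 (mod 13).
    Reduce coefficients mod 13: 8·t ≡ 10 (mod 13).
    The inverse of 8 mod 13 is 5 (since 8·5 = 40 = 3·13 + 1), so t ≡ 5·10 = 50 ≡ 11 (mod 13).
    Then x = 6 + 8·11 = 94, valid modulo lcm(8, 13) = 104: x ≡ 94 (mod 104).
  Combine with x ≡ 1 (mod 5); new modulus lcm = 520.
    Write x = 94 + 104·t and substitute into x ≡ 1 (mod 5): 104·t ≡ 1 − 94 = -93 (mod 5).
    Reduce coefficients mod 5: 4·t ≡ 2 (mod 5).
    The inverse of 4 mod 5 is 4 (since 4·4 = 16 = 3·5 + 1), so t ≡ 4·2 = 8 ≡ 3 (mod 5).
    Then x = 94 + 104·3 = 406, valid modulo lcm(104, 5) = 520: x ≡ 406 (mod 520).
  Combine with x ≡ 2 (mod 3); new modulus lcm = 1560.
    Write x = 406 + 520·t and substitute into x ≡ 2 (mod 3): 520·t ≡ 2 − 406 = -404 (mod 3).
    Reduce coefficients mod 3: 1·t ≡ 1 (mod 3).
    So t ≡ 1 (mod 3).
    Then x = 406 + 520·1 = 926, valid modulo lcm(520, 3) = 1560: x ≡ 926 (mod 1560).
Verify against each original: 926 mod 8 = 6, 926 mod 13 = 3, 926 mod 5 = 1, 926 mod 3 = 2.

x ≡ 926 (mod 1560).


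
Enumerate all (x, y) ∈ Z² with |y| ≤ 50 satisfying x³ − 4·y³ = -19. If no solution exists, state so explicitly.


The equation is x³ - 4y³ = -19. For fixed y, x³ = 4·y³ − 19, so a solution requires the RHS to be a perfect cube.
Strategy: iterate y from -50 to 50, compute RHS = 4·y³ − 19, and check whether it is a (positive or negative) perfect cube.
Check small values of y:
  y = 0: RHS = -19 is not a perfect cube.
  y = 1: RHS = -15 is not a perfect cube.
  y = -1: RHS = -23 is not a perfect cube.
  y = 2: RHS = 13 is not a perfect cube.
  y = -2: RHS = -51 is not a perfect cube.
  y = 3: RHS = 89 is not a perfect cube.
  y = -3: RHS = -127 is not a perfect cube.
Continuing the search up to |y| = 50 finds no solutions either.
No (x, y) in the scanned range satisfies the equation.

No integer solutions with |y| ≤ 50.


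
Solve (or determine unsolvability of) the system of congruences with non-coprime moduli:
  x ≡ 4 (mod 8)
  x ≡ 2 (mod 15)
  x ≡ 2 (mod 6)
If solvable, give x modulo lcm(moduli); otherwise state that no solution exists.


Moduli 8, 15, 6 are not pairwise coprime, so CRT works modulo lcm(m_i) when all pairwise compatibility conditions hold.
Pairwise compatibility: gcd(m_i, m_j) must divide a_i - a_j for every pair.
Merge one congruence at a time:
  Start: x ≡ 4 (mod 8).
  Combine with x ≡ 2 (mod 15): gcd(8, 15) = 1; 2 - 4 = -2, which IS divisible by 1, so compatible.
    Write x = 4 + 8·t and substitute into x ≡ 2 (mod 15): 8·t ≡ 2 − 4 = -2 (mod 15).
    Reduce coefficients mod 15: 8·t ≡ 13 (mod 15).
    The inverse of 8 mod 15 is 2 (since 8·2 = 16 = 1·15 + 1), so t ≡ 2·13 = 26 ≡ 11 (mod 15).
    Then x = 4 + 8·11 = 92, valid modulo lcm(8, 15) = 120: x ≡ 92 (mod 120).
  Combine with x ≡ 2 (mod 6): gcd(120, 6) = 6; 2 - 92 = -90, which IS divisible by 6, so compatible.
    Write x = 92 + 120·t and substitute into x ≡ 2 (mod 6): 120·t ≡ 2 − 92 = -90 (mod 6).
    Divide the congruence (and modulus) by g = 6: 20·t ≡ -15 (mod 1).
    Modulo 1 every t works; take t = 0.
    Then x = 92 + 120·0 = 92, valid modulo lcm(120, 6) = 120: x ≡ 92 (mod 120).
Verify: 92 mod 8 = 4, 92 mod 15 = 2, 92 mod 6 = 2.

x ≡ 92 (mod 120).


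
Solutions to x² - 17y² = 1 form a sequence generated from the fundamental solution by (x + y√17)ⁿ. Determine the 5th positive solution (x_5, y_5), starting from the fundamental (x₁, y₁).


Step 1: Find the fundamental solution (x₁, y₁) of x² - 17y² = 1.
  Expand √17 as a continued fraction. a₀ = ⌊√17⌋ = 4; iterate m_{k+1} = d_k·a_k − m_k, d_{k+1} = (17 − m_{k+1}²)/d_k, a_{k+1} = ⌊(a₀ + m_{k+1})/d_{k+1}⌋ (starting m₀ = 0, d₀ = 1), with convergents p_k = a_k·p_{k-1} + p_{k-2}, q_k = a_k·q_{k-1} + q_{k-2} (p₋₁ = 1, q₋₁ = 0):
  k = 0: a₀ = 4; p₀/q₀ = 4/1; p₀² − 17·q₀² = 16 − 17 = -1.
  k = 1: m = 4, d = 1, a = ⌊(4 + 4)/1⌋ = 8; p/q = (8·4 + 1)/(8·1 + 0) = 33/8; p² − 17·q² = 1089 − 1088 = 1.
  The first convergent with p² − 17·q² = 1 gives the fundamental solution (x₁, y₁) = (33, 8).
Step 2: Apply the recurrence (x_{n+1}, y_{n+1}) = (x₁x_n + 17y₁y_n, x₁y_n + y₁x_n) repeatedly.
  From (x_1, y_1) = (33, 8): x_2 = 33·33 + 17·8·8 = 2177; y_2 = 33·8 + 8·33 = 528.
  From (x_2, y_2) = (2177, 528): x_3 = 33·2177 + 17·8·528 = 143649; y_3 = 33·528 + 8·2177 = 34840.
  From (x_3, y_3) = (143649, 34840): x_4 = 33·143649 + 17·8·34840 = 9478657; y_4 = 33·34840 + 8·143649 = 2298912.
  From (x_4, y_4) = (9478657, 2298912): x_5 = 33·9478657 + 17·8·2298912 = 625447713; y_5 = 33·2298912 + 8·9478657 = 151693352.
Step 3: Verify x_5² - 17·y_5² = 391184841696930369 - 391184841696930368 = 1 (should be 1). ✓

(x_1, y_1) = (33, 8); (x_5, y_5) = (625447713, 151693352).


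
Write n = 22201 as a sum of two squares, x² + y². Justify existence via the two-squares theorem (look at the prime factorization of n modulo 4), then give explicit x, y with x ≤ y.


Step 1: Factor n = 22201 = 149^2.
Step 2: Check the mod-4 condition on each prime factor: 149 ≡ 1 (mod 4), exponent 2.
All primes ≡ 3 (mod 4) appear to even exponent (or don't appear), so by the two-squares theorem n IS expressible as a sum of two squares.
Step 3: Build a representation. Here n = 149 · 149 is a product of primes ≡ 1 (mod 4). Each prime p ≡ 1 (mod 4) is itself a sum of two squares; find a² by testing p − a² for a perfect square:
  149: 149 − 1² = 148, 149 − 2² = 145, 149 − 3² = 140, 149 − 4² = 133, 149 − 5² = 124, 149 − 6² = 113, 149 − 7² = 100 = 10² ⇒ 149 = 7² + 10².
  Combine using the Brahmagupta–Fibonacci identity (a² + b²)(c² + d²) = (ac − bd)² + (ad + bc)² = (ac + bd)² + (ad − bc)²:
  149 · 149 = 22201: from (7² + 10²)(7² + 10²), take (7·7 − 10·10, 7·10 + 10·7) = (49 − 100, 70 + 70) = (-51, 140); dropping signs (only squares matter) gives (51, 140); check 51² + 140² = 2601 + 19600 = 22201 ✓.
Step 4: Order so x ≤ y and verify: 51² + 140² = 2601 + 19600 = 22201 = n. ✓

n = 22201 = 51² + 140² (one valid representation with x ≤ y).


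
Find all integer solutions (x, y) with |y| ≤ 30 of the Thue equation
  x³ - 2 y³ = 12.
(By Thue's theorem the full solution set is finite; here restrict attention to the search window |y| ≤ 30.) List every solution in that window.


The equation is x³ - 2y³ = 12. For fixed y, x³ = 2·y³ + 12, so a solution requires the RHS to be a perfect cube.
Strategy: iterate y from -30 to 30, compute RHS = 2·y³ + 12, and check whether it is a (positive or negative) perfect cube.
Check small values of y:
  y = 0: RHS = 12 is not a perfect cube.
  y = 1: RHS = 14 is not a perfect cube.
  y = -1: RHS = 10 is not a perfect cube.
  y = 2: RHS = 28 is not a perfect cube.
  y = -2: RHS = -4 is not a perfect cube.
  y = 3: RHS = 66 is not a perfect cube.
  y = -3: RHS = -42 is not a perfect cube.
Continuing the search up to |y| = 30 finds no solutions either.
No (x, y) in the scanned range satisfies the equation.

No integer solutions with |y| ≤ 30.


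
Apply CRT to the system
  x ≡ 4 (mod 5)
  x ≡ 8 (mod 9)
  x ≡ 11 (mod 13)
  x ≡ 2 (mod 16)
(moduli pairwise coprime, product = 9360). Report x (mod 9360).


Product of moduli M = 5 · 9 · 13 · 16 = 9360.
Merge one congruence at a time:
  Start: x ≡ 4 (mod 5).
  Combine with x ≡ 8 (mod 9); new modulus lcm = 45.
    Write x = 4 + 5·t and substitute into x ≡ 8 (mod 9): 5·t ≡ 8 − 4 = 4 (mod 9).
    The inverse of 5 mod 9 is 2 (since 5·2 = 10 = 1·9 + 1), so t ≡ 2·4 = 8 ≡ 8 (mod 9).
    Then x = 4 + 5·8 = 44, valid modulo lcm(5, 9) = 45: x ≡ 44 (mod 45).
  Combine with x ≡ 11 (mod 13); new modulus lcm = 585.
    Write x = 44 + 45·t and substitute into x ≡ 11 (mod 13): 45·t ≡ 11 − 44 = -33 (mod 13).
    Reduce coefficients mod 13: 6·t ≡ 6 (mod 13).
    The inverse of 6 mod 13 is 11 (since 6·11 = 66 = 5·13 + 1), so t ≡ 11·6 = 66 ≡ 1 (mod 13).
    Then x = 44 + 45·1 = 89, valid modulo lcm(45, 13) = 585: x ≡ 89 (mod 585).
  Combine with x ≡ 2 (mod 16); new modulus lcm = 9360.
    Write x = 89 + 585·t and substitute into x ≡ 2 (mod 16): 585·t ≡ 2 − 89 = -87 (mod 16).
    Reduce coefficients mod 16: 9·t ≡ 9 (mod 16).
    The inverse of 9 mod 16 is 9 (since 9·9 = 81 = 5·16 + 1), so t ≡ 9·9 = 81 ≡ 1 (mod 16).
    Then x = 89 + 585·1 = 674, valid modulo lcm(585, 16) = 9360: x ≡ 674 (mod 9360).
Verify against each original: 674 mod 5 = 4, 674 mod 9 = 8, 674 mod 13 = 11, 674 mod 16 = 2.

x ≡ 674 (mod 9360).


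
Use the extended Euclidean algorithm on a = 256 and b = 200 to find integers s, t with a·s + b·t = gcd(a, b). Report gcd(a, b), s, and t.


Euclidean algorithm on (256, 200) — divide until remainder is 0:
  256 = 1 · 200 + 56
  200 = 3 · 56 + 32
  56 = 1 · 32 + 24
  32 = 1 · 24 + 8
  24 = 3 · 8 + 0
gcd(256, 200) = 8.
Track Bezout coefficients alongside the remainders: start with r₀ = 256 = a·1 + b·0 (s = 1, t = 0) and r₁ = 200 = a·0 + b·1 (s = 0, t = 1); each new remainder r_{k+1} = r_{k-1} − q_k·r_k inherits s_{k+1} = s_{k-1} − q_k·s_k, t_{k+1} = t_{k-1} − q_k·t_k, so r_k = a·s_k + b·t_k at every step:
  q = 1: r = 56, s = 1 − 1·0 = 1, t = 0 − 1·1 = -1  (check: 256·1 + 200·(-1) = 56)
  q = 3: r = 32, s = 0 − 3·1 = -3, t = 1 − 3·(-1) = 4  (check: 256·(-3) + 200·4 = 32)
  q = 1: r = 24, s = 1 − 1·(-3) = 4, t = -1 − 1·4 = -5  (check: 256·4 + 200·(-5) = 24)
  q = 1: r = 8, s = -3 − 1·4 = -7, t = 4 − 1·(-5) = 9  (check: 256·(-7) + 200·9 = 8)
The row with r = 8 (the gcd) gives the Bezout coefficients s = -7, t = 9.
Result: 256 · (-7) + 200 · (9) = 8.

gcd(256, 200) = 8; s = -7, t = 9 (check: 256·(-7) + 200·9 = 8).


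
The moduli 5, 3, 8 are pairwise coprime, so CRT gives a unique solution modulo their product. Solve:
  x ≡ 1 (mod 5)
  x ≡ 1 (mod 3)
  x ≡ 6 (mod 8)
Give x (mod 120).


Moduli 5, 3, 8 are pairwise coprime; by CRT there is a unique solution modulo M = 5 · 3 · 8 = 120.
Solve pairwise, accumulating the modulus:
  Start with x ≡ 1 (mod 5).
  Combine with x ≡ 1 (mod 3): since gcd(5, 3) = 1, we get a unique residue mod 15.
    Write x = 1 + 5·t and substitute into x ≡ 1 (mod 3): 5·t ≡ 1 − 1 = 0 (mod 3).
    Reduce coefficients mod 3: 2·t ≡ 0 (mod 3).
    The inverse of 2 mod 3 is 2 (since 2·2 = 4 = 1·3 + 1), so t ≡ 2·0 = 0 ≡ 0 (mod 3).
    Then x = 1 + 5·0 = 1, valid modulo lcm(5, 3) = 15: x ≡ 1 (mod 15).
  Combine with x ≡ 6 (mod 8): since gcd(15, 8) = 1, we get a unique residue mod 120.
    Write x = 1 + 15·t and substitute into x ≡ 6 (mod 8): 15·t ≡ 6 − 1 = 5 (mod 8).
    Reduce coefficients mod 8: 7·t ≡ 5 (mod 8).
    The inverse of 7 mod 8 is 7 (since 7·7 = 49 = 6·8 + 1), so t ≡ 7·5 = 35 ≡ 3 (mod 8).
    Then x = 1 + 15·3 = 46, valid modulo lcm(15, 8) = 120: x ≡ 46 (mod 120).
Verify: 46 mod 5 = 1 ✓, 46 mod 3 = 1 ✓, 46 mod 8 = 6 ✓.

x ≡ 46 (mod 120).


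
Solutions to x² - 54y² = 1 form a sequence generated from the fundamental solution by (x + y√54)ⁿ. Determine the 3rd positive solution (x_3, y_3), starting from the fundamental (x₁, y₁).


Step 1: Find the fundamental solution (x₁, y₁) of x² - 54y² = 1.
  Expand √54 as a continued fraction. a₀ = ⌊√54⌋ = 7; iterate m_{k+1} = d_k·a_k − m_k, d_{k+1} = (54 − m_{k+1}²)/d_k, a_{k+1} = ⌊(a₀ + m_{k+1})/d_{k+1}⌋ (starting m₀ = 0, d₀ = 1), with convergents p_k = a_k·p_{k-1} + p_{k-2}, q_k = a_k·q_{k-1} + q_{k-2} (p₋₁ = 1, q₋₁ = 0):
  k = 0: a₀ = 7; p₀/q₀ = 7/1; p₀² − 54·q₀² = 49 − 54 = -5.
  k = 1: m = 7, d = 5, a = ⌊(7 + 7)/5⌋ = 2; p/q = (2·7 + 1)/(2·1 + 0) = 15/2; p² − 54·q² = 225 − 216 = 9.
  k = 2: m = 3, d = 9, a = ⌊(7 + 3)/9⌋ = 1; p/q = (1·15 + 7)/(1·2 + 1) = 22/3; p² − 54·q² = 484 − 486 = -2.
  k = 3: m = 6, d = 2, a = ⌊(7 + 6)/2⌋ = 6; p/q = (6·22 + 15)/(6·3 + 2) = 147/20; p² − 54·q² = 21609 − 21600 = 9.
  k = 4: m = 6, d = 9, a = ⌊(7 + 6)/9⌋ = 1; p/q = (1·147 + 22)/(1·20 + 3) = 169/23; p² − 54·q² = 28561 − 28566 = -5.
  k = 5: m = 3, d = 5, a = ⌊(7 + 3)/5⌋ = 2; p/q = (2·169 + 147)/(2·23 + 20) = 485/66; p² − 54·q² = 235225 − 235224 = 1.
  The first convergent with p² − 54·q² = 1 gives the fundamental solution (x₁, y₁) = (485, 66).
Step 2: Apply the recurrence (x_{n+1}, y_{n+1}) = (x₁x_n + 54y₁y_n, x₁y_n + y₁x_n) repeatedly.
  From (x_1, y_1) = (485, 66): x_2 = 485·485 + 54·66·66 = 470449; y_2 = 485·66 + 66·485 = 64020.
  From (x_2, y_2) = (470449, 64020): x_3 = 485·470449 + 54·66·64020 = 456335045; y_3 = 485·64020 + 66·470449 = 62099334.
Step 3: Verify x_3² - 54·y_3² = 208241673295152025 - 208241673295152024 = 1 (should be 1). ✓

(x_1, y_1) = (485, 66); (x_3, y_3) = (456335045, 62099334).


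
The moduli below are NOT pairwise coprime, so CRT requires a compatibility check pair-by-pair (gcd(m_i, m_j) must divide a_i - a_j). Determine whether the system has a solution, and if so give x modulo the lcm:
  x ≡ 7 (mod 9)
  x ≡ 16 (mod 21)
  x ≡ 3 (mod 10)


Moduli 9, 21, 10 are not pairwise coprime, so CRT works modulo lcm(m_i) when all pairwise compatibility conditions hold.
Pairwise compatibility: gcd(m_i, m_j) must divide a_i - a_j for every pair.
Merge one congruence at a time:
  Start: x ≡ 7 (mod 9).
  Combine with x ≡ 16 (mod 21): gcd(9, 21) = 3; 16 - 7 = 9, which IS divisible by 3, so compatible.
    Write x = 7 + 9·t and substitute into x ≡ 16 (mod 21): 9·t ≡ 16 − 7 = 9 (mod 21).
    Divide the congruence (and modulus) by g = 3: 3·t ≡ 3 (mod 7).
    The inverse of 3 mod 7 is 5 (since 3·5 = 15 = 2·7 + 1), so t ≡ 5·3 = 15 ≡ 1 (mod 7).
    Then x = 7 + 9·1 = 16, valid modulo lcm(9, 21) = 63: x ≡ 16 (mod 63).
  Combine with x ≡ 3 (mod 10): gcd(63, 10) = 1; 3 - 16 = -13, which IS divisible by 1, so compatible.
    Write x = 16 + 63·t and substitute into x ≡ 3 (mod 10): 63·t ≡ 3 − 16 = -13 (mod 10).
    Reduce coefficients mod 10: 3·t ≡ 7 (mod 10).
    The inverse of 3 mod 10 is 7 (since 3·7 = 21 = 2·10 + 1), so t ≡ 7·7 = 49 ≡ 9 (mod 10).
    Then x = 16 + 63·9 = 583, valid modulo lcm(63, 10) = 630: x ≡ 583 (mod 630).
Verify: 583 mod 9 = 7, 583 mod 21 = 16, 583 mod 10 = 3.

x ≡ 583 (mod 630).


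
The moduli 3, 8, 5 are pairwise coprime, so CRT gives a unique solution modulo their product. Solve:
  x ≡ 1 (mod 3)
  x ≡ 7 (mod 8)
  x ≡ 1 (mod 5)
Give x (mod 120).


Moduli 3, 8, 5 are pairwise coprime; by CRT there is a unique solution modulo M = 3 · 8 · 5 = 120.
Solve pairwise, accumulating the modulus:
  Start with x ≡ 1 (mod 3).
  Combine with x ≡ 7 (mod 8): since gcd(3, 8) = 1, we get a unique residue mod 24.
    Write x = 1 + 3·t and substitute into x ≡ 7 (mod 8): 3·t ≡ 7 − 1 = 6 (mod 8).
    The inverse of 3 mod 8 is 3 (since 3·3 = 9 = 1·8 + 1), so t ≡ 3·6 = 18 ≡ 2 (mod 8).
    Then x = 1 + 3·2 = 7, valid modulo lcm(3, 8) = 24: x ≡ 7 (mod 24).
  Combine with x ≡ 1 (mod 5): since gcd(24, 5) = 1, we get a unique residue mod 120.
    Write x = 7 + 24·t and substitute into x ≡ 1 (mod 5): 24·t ≡ 1 − 7 = -6 (mod 5).
    Reduce coefficients mod 5: 4·t ≡ 4 (mod 5).
    The inverse of 4 mod 5 is 4 (since 4·4 = 16 = 3·5 + 1), so t ≡ 4·4 = 16 ≡ 1 (mod 5).
    Then x = 7 + 24·1 = 31, valid modulo lcm(24, 5) = 120: x ≡ 31 (mod 120).
Verify: 31 mod 3 = 1 ✓, 31 mod 8 = 7 ✓, 31 mod 5 = 1 ✓.

x ≡ 31 (mod 120).


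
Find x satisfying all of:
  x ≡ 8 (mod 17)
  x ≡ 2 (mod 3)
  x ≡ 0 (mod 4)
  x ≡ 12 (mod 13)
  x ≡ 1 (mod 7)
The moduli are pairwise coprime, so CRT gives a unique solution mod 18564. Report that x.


Product of moduli M = 17 · 3 · 4 · 13 · 7 = 18564.
Merge one congruence at a time:
  Start: x ≡ 8 (mod 17).
  Combine with x ≡ 2 (mod 3); new modulus lcm = 51.
    Write x = 8 + 17·t and substitute into x ≡ 2 (mod 3): 17·t ≡ 2 − 8 = -6 (mod 3).
    Reduce coefficients mod 3: 2·t ≡ 0 (mod 3).
    The inverse of 2 mod 3 is 2 (since 2·2 = 4 = 1·3 + 1), so t ≡ 2·0 = 0 ≡ 0 (mod 3).
    Then x = 8 + 17·0 = 8, valid modulo lcm(17, 3) = 51: x ≡ 8 (mod 51).
  Combine with x ≡ 0 (mod 4); new modulus lcm = 204.
    Write x = 8 + 51·t and substitute into x ≡ 0 (mod 4): 51·t ≡ 0 − 8 = -8 (mod 4).
    Reduce coefficients mod 4: 3·t ≡ 0 (mod 4).
    The inverse of 3 mod 4 is 3 (since 3·3 = 9 = 2·4 + 1), so t ≡ 3·0 = 0 ≡ 0 (mod 4).
    Then x = 8 + 51·0 = 8, valid modulo lcm(51, 4) = 204: x ≡ 8 (mod 204).
  Combine with x ≡ 12 (mod 13); new modulus lcm = 2652.
    Write x = 8 + 204·t and substitute into x ≡ 12 (mod 13): 204·t ≡ 12 − 8 = 4 (mod 13).
    Reduce coefficients mod 13: 9·t ≡ 4 (mod 13).
    The inverse of 9 mod 13 is 3 (since 9·3 = 27 = 2·13 + 1), so t ≡ 3·4 = 12 ≡ 12 (mod 13).
    Then x = 8 + 204·12 = 2456, valid modulo lcm(204, 13) = 2652: x ≡ 2456 (mod 2652).
  Combine with x ≡ 1 (mod 7); new modulus lcm = 18564.
    Write x = 2456 + 2652·t and substitute into x ≡ 1 (mod 7): 2652·t ≡ 1 − 2456 = -2455 (mod 7).
    Reduce coefficients mod 7: 6·t ≡ 2 (mod 7).
    The inverse of 6 mod 7 is 6 (since 6·6 = 36 = 5·7 + 1), so t ≡ 6·2 = 12 ≡ 5 (mod 7).
    Then x = 2456 + 2652·5 = 15716, valid modulo lcm(2652, 7) = 18564: x ≡ 15716 (mod 18564).
Verify against each original: 15716 mod 17 = 8, 15716 mod 3 = 2, 15716 mod 4 = 0, 15716 mod 13 = 12, 15716 mod 7 = 1.

x ≡ 15716 (mod 18564).


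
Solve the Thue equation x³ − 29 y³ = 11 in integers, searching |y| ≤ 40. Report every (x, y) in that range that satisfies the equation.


The equation is x³ - 29y³ = 11. For fixed y, x³ = 29·y³ + 11, so a solution requires the RHS to be a perfect cube.
Strategy: iterate y from -40 to 40, compute RHS = 29·y³ + 11, and check whether it is a (positive or negative) perfect cube.
Check small values of y:
  y = 0: RHS = 11 is not a perfect cube.
  y = 1: RHS = 40 is not a perfect cube.
  y = -1: RHS = -18 is not a perfect cube.
  y = 2: RHS = 243 is not a perfect cube.
  y = -2: RHS = -221 is not a perfect cube.
  y = 3: RHS = 794 is not a perfect cube.
  y = -3: RHS = -772 is not a perfect cube.
Continuing the search up to |y| = 40 finds no solutions either.
No (x, y) in the scanned range satisfies the equation.

No integer solutions with |y| ≤ 40.


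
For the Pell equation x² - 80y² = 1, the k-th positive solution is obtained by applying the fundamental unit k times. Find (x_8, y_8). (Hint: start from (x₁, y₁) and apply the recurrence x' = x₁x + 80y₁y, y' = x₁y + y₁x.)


Step 1: Find the fundamental solution (x₁, y₁) of x² - 80y² = 1.
  Expand √80 as a continued fraction. a₀ = ⌊√80⌋ = 8; iterate m_{k+1} = d_k·a_k − m_k, d_{k+1} = (80 − m_{k+1}²)/d_k, a_{k+1} = ⌊(a₀ + m_{k+1})/d_{k+1}⌋ (starting m₀ = 0, d₀ = 1), with convergents p_k = a_k·p_{k-1} + p_{k-2}, q_k = a_k·q_{k-1} + q_{k-2} (p₋₁ = 1, q₋₁ = 0):
  k = 0: a₀ = 8; p₀/q₀ = 8/1; p₀² − 80·q₀² = 64 − 80 = -16.
  k = 1: m = 8, d = 16, a = ⌊(8 + 8)/16⌋ = 1; p/q = (1·8 + 1)/(1·1 + 0) = 9/1; p² − 80·q² = 81 − 80 = 1.
  The first convergent with p² − 80·q² = 1 gives the fundamental solution (x₁, y₁) = (9, 1).
Step 2: Apply the recurrence (x_{n+1}, y_{n+1}) = (x₁x_n + 80y₁y_n, x₁y_n + y₁x_n) repeatedly.
  From (x_1, y_1) = (9, 1): x_2 = 9·9 + 80·1·1 = 161; y_2 = 9·1 + 1·9 = 18.
  From (x_2, y_2) = (161, 18): x_3 = 9·161 + 80·1·18 = 2889; y_3 = 9·18 + 1·161 = 323.
  From (x_3, y_3) = (2889, 323): x_4 = 9·2889 + 80·1·323 = 51841; y_4 = 9·323 + 1·2889 = 5796.
  From (x_4, y_4) = (51841, 5796): x_5 = 9·51841 + 80·1·5796 = 930249; y_5 = 9·5796 + 1·51841 = 104005.
  From (x_5, y_5) = (930249, 104005): x_6 = 9·930249 + 80·1·104005 = 16692641; y_6 = 9·104005 + 1·930249 = 1866294.
  From (x_6, y_6) = (16692641, 1866294): x_7 = 9·16692641 + 80·1·1866294 = 299537289; y_7 = 9·1866294 + 1·16692641 = 33489287.
  From (x_7, y_7) = (299537289, 33489287): x_8 = 9·299537289 + 80·1·33489287 = 5374978561; y_8 = 9·33489287 + 1·299537289 = 600940872.
Step 3: Verify x_8² - 80·y_8² = 28890394531209630721 - 28890394531209630720 = 1 (should be 1). ✓

(x_1, y_1) = (9, 1); (x_8, y_8) = (5374978561, 600940872).


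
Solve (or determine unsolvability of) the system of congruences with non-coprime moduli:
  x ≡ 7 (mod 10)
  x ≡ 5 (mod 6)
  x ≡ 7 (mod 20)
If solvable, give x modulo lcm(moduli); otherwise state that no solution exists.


Moduli 10, 6, 20 are not pairwise coprime, so CRT works modulo lcm(m_i) when all pairwise compatibility conditions hold.
Pairwise compatibility: gcd(m_i, m_j) must divide a_i - a_j for every pair.
Merge one congruence at a time:
  Start: x ≡ 7 (mod 10).
  Combine with x ≡ 5 (mod 6): gcd(10, 6) = 2; 5 - 7 = -2, which IS divisible by 2, so compatible.
    Write x = 7 + 10·t and substitute into x ≡ 5 (mod 6): 10·t ≡ 5 − 7 = -2 (mod 6).
    Divide the congruence (and modulus) by g = 2: 5·t ≡ -1 (mod 3).
    Reduce coefficients mod 3: 2·t ≡ 2 (mod 3).
    The inverse of 2 mod 3 is 2 (since 2·2 = 4 = 1·3 + 1), so t ≡ 2·2 = 4 ≡ 1 (mod 3).
    Then x = 7 + 10·1 = 17, valid modulo lcm(10, 6) = 30: x ≡ 17 (mod 30).
  Combine with x ≡ 7 (mod 20): gcd(30, 20) = 10; 7 - 17 = -10, which IS divisible by 10, so compatible.
    Write x = 17 + 30·t and substitute into x ≡ 7 (mod 20): 30·t ≡ 7 − 17 = -10 (mod 20).
    Divide the congruence (and modulus) by g = 10: 3·t ≡ -1 (mod 2).
    Reduce coefficients mod 2: 1·t ≡ 1 (mod 2).
    So t ≡ 1 (mod 2).
    Then x = 17 + 30·1 = 47, valid modulo lcm(30, 20) = 60: x ≡ 47 (mod 60).
Verify: 47 mod 10 = 7, 47 mod 6 = 5, 47 mod 20 = 7.

x ≡ 47 (mod 60).


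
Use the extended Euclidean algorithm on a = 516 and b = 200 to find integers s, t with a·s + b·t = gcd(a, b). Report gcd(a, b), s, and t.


Euclidean algorithm on (516, 200) — divide until remainder is 0:
  516 = 2 · 200 + 116
  200 = 1 · 116 + 84
  116 = 1 · 84 + 32
  84 = 2 · 32 + 20
  32 = 1 · 20 + 12
  20 = 1 · 12 + 8
  12 = 1 · 8 + 4
  8 = 2 · 4 + 0
gcd(516, 200) = 4.
Track Bezout coefficients alongside the remainders: start with r₀ = 516 = a·1 + b·0 (s = 1, t = 0) and r₁ = 200 = a·0 + b·1 (s = 0, t = 1); each new remainder r_{k+1} = r_{k-1} − q_k·r_k inherits s_{k+1} = s_{k-1} − q_k·s_k, t_{k+1} = t_{k-1} − q_k·t_k, so r_k = a·s_k + b·t_k at every step:
  q = 2: r = 116, s = 1 − 2·0 = 1, t = 0 − 2·1 = -2  (check: 516·1 + 200·(-2) = 116)
  q = 1: r = 84, s = 0 − 1·1 = -1, t = 1 − 1·(-2) = 3  (check: 516·(-1) + 200·3 = 84)
  q = 1: r = 32, s = 1 − 1·(-1) = 2, t = -2 − 1·3 = -5  (check: 516·2 + 200·(-5) = 32)
  q = 2: r = 20, s = -1 − 2·2 = -5, t = 3 − 2·(-5) = 13  (check: 516·(-5) + 200·13 = 20)
  q = 1: r = 12, s = 2 − 1·(-5) = 7, t = -5 − 1·13 = -18  (check: 516·7 + 200·(-18) = 12)
  q = 1: r = 8, s = -5 − 1·7 = -12, t = 13 − 1·(-18) = 31  (check: 516·(-12) + 200·31 = 8)
  q = 1: r = 4, s = 7 − 1·(-12) = 19, t = -18 − 1·31 = -49  (check: 516·19 + 200·(-49) = 4)
The row with r = 4 (the gcd) gives the Bezout coefficients s = 19, t = -49.
Result: 516 · (19) + 200 · (-49) = 4.

gcd(516, 200) = 4; s = 19, t = -49 (check: 516·19 + 200·(-49) = 4).


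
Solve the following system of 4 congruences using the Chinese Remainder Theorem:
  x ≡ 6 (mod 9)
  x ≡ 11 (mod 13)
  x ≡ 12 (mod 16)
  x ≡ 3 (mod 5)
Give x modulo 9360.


Product of moduli M = 9 · 13 · 16 · 5 = 9360.
Merge one congruence at a time:
  Start: x ≡ 6 (mod 9).
  Combine with x ≡ 11 (mod 13); new modulus lcm = 117.
    Write x = 6 + 9·t and substitute into x ≡ 11 (mod 13): 9·t ≡ 11 − 6 = 5 (mod 13).
    The inverse of 9 mod 13 is 3 (since 9·3 = 27 = 2·13 + 1), so t ≡ 3·5 = 15 ≡ 2 (mod 13).
    Then x = 6 + 9·2 = 24, valid modulo lcm(9, 13) = 117: x ≡ 24 (mod 117).
  Combine with x ≡ 12 (mod 16); new modulus lcm = 1872.
    Write x = 24 + 117·t and substitute into x ≡ 12 (mod 16): 117·t ≡ 12 − 24 = -12 (mod 16).
    Reduce coefficients mod 16: 5·t ≡ 4 (mod 16).
    The inverse of 5 mod 16 is 13 (since 5·13 = 65 = 4·16 + 1), so t ≡ 13·4 = 52 ≡ 4 (mod 16).
    Then x = 24 + 117·4 = 492, valid modulo lcm(117, 16) = 1872: x ≡ 492 (mod 1872).
  Combine with x ≡ 3 (mod 5); new modulus lcm = 9360.
    Write x = 492 + 1872·t and substitute into x ≡ 3 (mod 5): 1872·t ≡ 3 − 492 = -489 (mod 5).
    Reduce coefficients mod 5: 2·t ≡ 1 (mod 5).
    The inverse of 2 mod 5 is 3 (since 2·3 = 6 = 1·5 + 1), so t ≡ 3·1 = 3 ≡ 3 (mod 5).
    Then x = 492 + 1872·3 = 6108, valid modulo lcm(1872, 5) = 9360: x ≡ 6108 (mod 9360).
Verify against each original: 6108 mod 9 = 6, 6108 mod 13 = 11, 6108 mod 16 = 12, 6108 mod 5 = 3.

x ≡ 6108 (mod 9360).


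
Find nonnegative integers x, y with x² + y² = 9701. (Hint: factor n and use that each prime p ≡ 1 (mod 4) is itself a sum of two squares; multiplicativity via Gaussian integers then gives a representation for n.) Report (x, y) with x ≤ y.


Step 1: Factor n = 9701 = 89 · 109.
Step 2: Check the mod-4 condition on each prime factor: 89 ≡ 1 (mod 4), exponent 1; 109 ≡ 1 (mod 4), exponent 1.
All primes ≡ 3 (mod 4) appear to even exponent (or don't appear), so by the two-squares theorem n IS expressible as a sum of two squares.
Step 3: Build a representation. Here n = 89 · 109 is a product of primes ≡ 1 (mod 4). Each prime p ≡ 1 (mod 4) is itself a sum of two squares; find a² by testing p − a² for a perfect square:
  89: 89 − 1² = 88, 89 − 2² = 85, 89 − 3² = 80, 89 − 4² = 73, 89 − 5² = 64 = 8² ⇒ 89 = 5² + 8².
  109: 109 − 1² = 108, 109 − 2² = 105, 109 − 3² = 100 = 10² ⇒ 109 = 3² + 10².
  Combine using the Brahmagupta–Fibonacci identity (a² + b²)(c² + d²) = (ac − bd)² + (ad + bc)² = (ac + bd)² + (ad − bc)²:
  89 · 109 = 9701: from (5² + 8²)(3² + 10²), take (5·3 − 8·10, 5·10 + 8·3) = (15 − 80, 50 + 24) = (-65, 74); dropping signs (only squares matter) gives (65, 74); check 65² + 74² = 4225 + 5476 = 9701 ✓.
Step 4: Order so x ≤ y and verify: 65² + 74² = 4225 + 5476 = 9701 = n. ✓

n = 9701 = 65² + 74² (one valid representation with x ≤ y).


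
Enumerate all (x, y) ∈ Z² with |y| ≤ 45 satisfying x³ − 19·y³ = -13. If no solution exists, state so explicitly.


The equation is x³ - 19y³ = -13. For fixed y, x³ = 19·y³ − 13, so a solution requires the RHS to be a perfect cube.
Strategy: iterate y from -45 to 45, compute RHS = 19·y³ − 13, and check whether it is a (positive or negative) perfect cube.
Check small values of y:
  y = 0: RHS = -13 is not a perfect cube.
  y = 1: RHS = 6 is not a perfect cube.
  y = -1: RHS = -32 is not a perfect cube.
  y = 2: RHS = 139 is not a perfect cube.
  y = -2: RHS = -165 is not a perfect cube.
  y = 3: RHS = 500 is not a perfect cube.
  y = -3: RHS = -526 is not a perfect cube.
Continuing the search up to |y| = 45 finds no solutions either.
No (x, y) in the scanned range satisfies the equation.

No integer solutions with |y| ≤ 45.


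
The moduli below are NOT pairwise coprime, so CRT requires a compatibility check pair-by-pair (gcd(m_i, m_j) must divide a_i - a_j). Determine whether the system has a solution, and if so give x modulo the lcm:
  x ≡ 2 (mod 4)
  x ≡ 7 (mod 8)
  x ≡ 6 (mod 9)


Moduli 4, 8, 9 are not pairwise coprime, so CRT works modulo lcm(m_i) when all pairwise compatibility conditions hold.
Pairwise compatibility: gcd(m_i, m_j) must divide a_i - a_j for every pair.
Merge one congruence at a time:
  Start: x ≡ 2 (mod 4).
  Combine with x ≡ 7 (mod 8): gcd(4, 8) = 4, and 7 - 2 = 5 is NOT divisible by 4.
    ⇒ system is inconsistent (no integer solution).

No solution (the system is inconsistent).


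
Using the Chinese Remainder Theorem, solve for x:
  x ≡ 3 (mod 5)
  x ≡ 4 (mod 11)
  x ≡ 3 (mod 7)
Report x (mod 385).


Moduli 5, 11, 7 are pairwise coprime; by CRT there is a unique solution modulo M = 5 · 11 · 7 = 385.
Solve pairwise, accumulating the modulus:
  Start with x ≡ 3 (mod 5).
  Combine with x ≡ 4 (mod 11): since gcd(5, 11) = 1, we get a unique residue mod 55.
    Write x = 3 + 5·t and substitute into x ≡ 4 (mod 11): 5·t ≡ 4 − 3 = 1 (mod 11).
    The inverse of 5 mod 11 is 9 (since 5·9 = 45 = 4·11 + 1), so t ≡ 9·1 = 9 ≡ 9 (mod 11).
    Then x = 3 + 5·9 = 48, valid modulo lcm(5, 11) = 55: x ≡ 48 (mod 55).
  Combine with x ≡ 3 (mod 7): since gcd(55, 7) = 1, we get a unique residue mod 385.
    Write x = 48 + 55·t and substitute into x ≡ 3 (mod 7): 55·t ≡ 3 − 48 = -45 (mod 7).
    Reduce coefficients mod 7: 6·t ≡ 4 (mod 7).
    The inverse of 6 mod 7 is 6 (since 6·6 = 36 = 5·7 + 1), so t ≡ 6·4 = 24 ≡ 3 (mod 7).
    Then x = 48 + 55·3 = 213, valid modulo lcm(55, 7) = 385: x ≡ 213 (mod 385).
Verify: 213 mod 5 = 3 ✓, 213 mod 11 = 4 ✓, 213 mod 7 = 3 ✓.

x ≡ 213 (mod 385).


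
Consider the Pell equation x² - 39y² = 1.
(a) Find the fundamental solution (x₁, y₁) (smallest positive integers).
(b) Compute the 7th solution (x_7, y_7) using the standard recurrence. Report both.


Step 1: Find the fundamental solution (x₁, y₁) of x² - 39y² = 1.
  Expand √39 as a continued fraction. a₀ = ⌊√39⌋ = 6; iterate m_{k+1} = d_k·a_k − m_k, d_{k+1} = (39 − m_{k+1}²)/d_k, a_{k+1} = ⌊(a₀ + m_{k+1})/d_{k+1}⌋ (starting m₀ = 0, d₀ = 1), with convergents p_k = a_k·p_{k-1} + p_{k-2}, q_k = a_k·q_{k-1} + q_{k-2} (p₋₁ = 1, q₋₁ = 0):
  k = 0: a₀ = 6; p₀/q₀ = 6/1; p₀² − 39·q₀² = 36 − 39 = -3.
  k = 1: m = 6, d = 3, a = ⌊(6 + 6)/3⌋ = 4; p/q = (4·6 + 1)/(4·1 + 0) = 25/4; p² − 39·q² = 625 − 624 = 1.
  The first convergent with p² − 39·q² = 1 gives the fundamental solution (x₁, y₁) = (25, 4).
Step 2: Apply the recurrence (x_{n+1}, y_{n+1}) = (x₁x_n + 39y₁y_n, x₁y_n + y₁x_n) repeatedly.
  From (x_1, y_1) = (25, 4): x_2 = 25·25 + 39·4·4 = 1249; y_2 = 25·4 + 4·25 = 200.
  From (x_2, y_2) = (1249, 200): x_3 = 25·1249 + 39·4·200 = 62425; y_3 = 25·200 + 4·1249 = 9996.
  From (x_3, y_3) = (62425, 9996): x_4 = 25·62425 + 39·4·9996 = 3120001; y_4 = 25·9996 + 4·62425 = 499600.
  From (x_4, y_4) = (3120001, 499600): x_5 = 25·3120001 + 39·4·499600 = 155937625; y_5 = 25·499600 + 4·3120001 = 24970004.
  From (x_5, y_5) = (155937625, 24970004): x_6 = 25·155937625 + 39·4·24970004 = 7793761249; y_6 = 25·24970004 + 4·155937625 = 1248000600.
  From (x_6, y_6) = (7793761249, 1248000600): x_7 = 25·7793761249 + 39·4·1248000600 = 389532124825; y_7 = 25·1248000600 + 4·7793761249 = 62375059996.
Step 3: Verify x_7² - 39·y_7² = 151735276270679381280625 - 151735276270679381280624 = 1 (should be 1). ✓

(x_1, y_1) = (25, 4); (x_7, y_7) = (389532124825, 62375059996).


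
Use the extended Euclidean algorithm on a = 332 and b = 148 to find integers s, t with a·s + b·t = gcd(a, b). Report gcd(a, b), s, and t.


Euclidean algorithm on (332, 148) — divide until remainder is 0:
  332 = 2 · 148 + 36
  148 = 4 · 36 + 4
  36 = 9 · 4 + 0
gcd(332, 148) = 4.
Track Bezout coefficients alongside the remainders: start with r₀ = 332 = a·1 + b·0 (s = 1, t = 0) and r₁ = 148 = a·0 + b·1 (s = 0, t = 1); each new remainder r_{k+1} = r_{k-1} − q_k·r_k inherits s_{k+1} = s_{k-1} − q_k·s_k, t_{k+1} = t_{k-1} − q_k·t_k, so r_k = a·s_k + b·t_k at every step:
  q = 2: r = 36, s = 1 − 2·0 = 1, t = 0 − 2·1 = -2  (check: 332·1 + 148·(-2) = 36)
  q = 4: r = 4, s = 0 − 4·1 = -4, t = 1 − 4·(-2) = 9  (check: 332·(-4) + 148·9 = 4)
The row with r = 4 (the gcd) gives the Bezout coefficients s = -4, t = 9.
Result: 332 · (-4) + 148 · (9) = 4.

gcd(332, 148) = 4; s = -4, t = 9 (check: 332·(-4) + 148·9 = 4).


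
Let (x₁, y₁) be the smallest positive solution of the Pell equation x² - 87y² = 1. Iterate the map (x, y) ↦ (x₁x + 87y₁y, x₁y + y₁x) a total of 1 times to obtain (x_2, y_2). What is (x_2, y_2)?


Step 1: Find the fundamental solution (x₁, y₁) of x² - 87y² = 1.
  Expand √87 as a continued fraction. a₀ = ⌊√87⌋ = 9; iterate m_{k+1} = d_k·a_k − m_k, d_{k+1} = (87 − m_{k+1}²)/d_k, a_{k+1} = ⌊(a₀ + m_{k+1})/d_{k+1}⌋ (starting m₀ = 0, d₀ = 1), with convergents p_k = a_k·p_{k-1} + p_{k-2}, q_k = a_k·q_{k-1} + q_{k-2} (p₋₁ = 1, q₋₁ = 0):
  k = 0: a₀ = 9; p₀/q₀ = 9/1; p₀² − 87·q₀² = 81 − 87 = -6.
  k = 1: m = 9, d = 6, a = ⌊(9 + 9)/6⌋ = 3; p/q = (3·9 + 1)/(3·1 + 0) = 28/3; p² − 87·q² = 784 − 783 = 1.
  The first convergent with p² − 87·q² = 1 gives the fundamental solution (x₁, y₁) = (28, 3).
Step 2: Apply the recurrence (x_{n+1}, y_{n+1}) = (x₁x_n + 87y₁y_n, x₁y_n + y₁x_n) repeatedly.
  From (x_1, y_1) = (28, 3): x_2 = 28·28 + 87·3·3 = 1567; y_2 = 28·3 + 3·28 = 168.
Step 3: Verify x_2² - 87·y_2² = 2455489 - 2455488 = 1 (should be 1). ✓

(x_1, y_1) = (28, 3); (x_2, y_2) = (1567, 168).


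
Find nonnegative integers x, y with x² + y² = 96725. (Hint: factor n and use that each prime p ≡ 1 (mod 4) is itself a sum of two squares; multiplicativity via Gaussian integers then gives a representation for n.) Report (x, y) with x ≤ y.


Step 1: Factor n = 96725 = 5^2 · 53 · 73.
Step 2: Check the mod-4 condition on each prime factor: 5 ≡ 1 (mod 4), exponent 2; 53 ≡ 1 (mod 4), exponent 1; 73 ≡ 1 (mod 4), exponent 1.
All primes ≡ 3 (mod 4) appear to even exponent (or don't appear), so by the two-squares theorem n IS expressible as a sum of two squares.
Step 3: Build a representation. Group n = k² · m with k = 5 and m = 53 · 73 = 3869 (a product of primes ≡ 1 (mod 4)); a representation of m scales to one of n via (k·x)² + (k·y)² = k²(x² + y²). Each prime p ≡ 1 (mod 4) is itself a sum of two squares; find a² by testing p − a² for a perfect square:
  53: 53 − 1² = 52, 53 − 2² = 49 = 7² ⇒ 53 = 2² + 7².
  73: 73 − 1² = 72, 73 − 2² = 69, 73 − 3² = 64 = 8² ⇒ 73 = 3² + 8².
  Combine using the Brahmagupta–Fibonacci identity (a² + b²)(c² + d²) = (ac − bd)² + (ad + bc)² = (ac + bd)² + (ad − bc)²:
  53 · 73 = 3869: from (2² + 7²)(3² + 8²), take (2·3 − 7·8, 2·8 + 7·3) = (6 − 56, 16 + 21) = (-50, 37); dropping signs (only squares matter) gives (50, 37); check 50² + 37² = 2500 + 1369 = 3869 ✓.
  Scale by k = 5: (5·50, 5·37) = (250, 185).
Step 4: Order so x ≤ y and verify: 185² + 250² = 34225 + 62500 = 96725 = n. ✓

n = 96725 = 185² + 250² (one valid representation with x ≤ y).


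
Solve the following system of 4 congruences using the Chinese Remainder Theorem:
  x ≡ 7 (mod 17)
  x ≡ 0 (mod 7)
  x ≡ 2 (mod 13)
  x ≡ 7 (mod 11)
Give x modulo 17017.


Product of moduli M = 17 · 7 · 13 · 11 = 17017.
Merge one congruence at a time:
  Start: x ≡ 7 (mod 17).
  Combine with x ≡ 0 (mod 7); new modulus lcm = 119.
    Write x = 7 + 17·t and substitute into x ≡ 0 (mod 7): 17·t ≡ 0 − 7 = -7 (mod 7).
    Reduce coefficients mod 7: 3·t ≡ 0 (mod 7).
    The inverse of 3 mod 7 is 5 (since 3·5 = 15 = 2·7 + 1), so t ≡ 5·0 = 0 ≡ 0 (mod 7).
    Then x = 7 + 17·0 = 7, valid modulo lcm(17, 7) = 119: x ≡ 7 (mod 119).
  Combine with x ≡ 2 (mod 13); new modulus lcm = 1547.
    Write x = 7 + 119·t and substitute into x ≡ 2 (mod 13): 119·t ≡ 2 − 7 = -5 (mod 13).
    Reduce coefficients mod 13: 2·t ≡ 8 (mod 13).
    The inverse of 2 mod 13 is 7 (since 2·7 = 14 = 1·13 + 1), so t ≡ 7·8 = 56 ≡ 4 (mod 13).
    Then x = 7 + 119·4 = 483, valid modulo lcm(119, 13) = 1547: x ≡ 483 (mod 1547).
  Combine with x ≡ 7 (mod 11); new modulus lcm = 17017.
    Write x = 483 + 1547·t and substitute into x ≡ 7 (mod 11): 1547·t ≡ 7 − 483 = -476 (mod 11).
    Reduce coefficients mod 11: 7·t ≡ 8 (mod 11).
    The inverse of 7 mod 11 is 8 (since 7·8 = 56 = 5·11 + 1), so t ≡ 8·8 = 64 ≡ 9 (mod 11).
    Then x = 483 + 1547·9 = 14406, valid modulo lcm(1547, 11) = 17017: x ≡ 14406 (mod 17017).
Verify against each original: 14406 mod 17 = 7, 14406 mod 7 = 0, 14406 mod 13 = 2, 14406 mod 11 = 7.

x ≡ 14406 (mod 17017).
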